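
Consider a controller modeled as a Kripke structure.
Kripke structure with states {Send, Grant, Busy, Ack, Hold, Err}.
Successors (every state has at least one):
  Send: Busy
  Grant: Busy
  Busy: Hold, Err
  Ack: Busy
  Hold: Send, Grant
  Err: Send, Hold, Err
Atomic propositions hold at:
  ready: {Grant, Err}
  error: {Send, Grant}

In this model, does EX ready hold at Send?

No

Sat(EX ready) = {s : some successor in {Grant, Err}} = {Busy, Hold, Err}
Send ∉ Sat(EX ready) = {Busy, Hold, Err}, so the formula does not hold at Send.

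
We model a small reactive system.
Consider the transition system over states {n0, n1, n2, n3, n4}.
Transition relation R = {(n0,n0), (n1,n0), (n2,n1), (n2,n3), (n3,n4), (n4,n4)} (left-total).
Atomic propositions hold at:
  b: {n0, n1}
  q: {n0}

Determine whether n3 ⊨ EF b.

EF b: least fixpoint, start Z0 = {n0, n1}, add states with some successor in Z. Z1 = {n0, n1, n2}; fixed.
Sat(EF b) = {n0, n1, n2}
n3 ∉ Sat(EF b) = {n0, n1, n2}, so the formula does not hold at n3.

No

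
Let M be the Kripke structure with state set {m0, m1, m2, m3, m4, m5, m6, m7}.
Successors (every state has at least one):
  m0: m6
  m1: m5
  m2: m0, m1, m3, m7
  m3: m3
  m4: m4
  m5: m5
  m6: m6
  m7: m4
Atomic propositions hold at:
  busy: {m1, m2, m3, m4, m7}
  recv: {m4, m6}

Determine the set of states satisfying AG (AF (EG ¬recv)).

Sat(¬recv) = {m0, m1, m2, m3, m5, m7}
EG ¬recv: greatest fixpoint, start Z0 = {m0, m1, m2, m3, m5, m7}, keep only states in Sat with some successor in Z. Z1 = {m1, m2, m3, m5}; fixed.
Sat(EG ¬recv) = {m1, m2, m3, m5}
AF (EG ¬recv): least fixpoint, start Z0 = {m1, m2, m3, m5}, add states with every successor in Z. Already a fixed point.
Sat(AF (EG ¬recv)) = {m1, m2, m3, m5}
AG (AF (EG ¬recv)): greatest fixpoint, start Z0 = {m1, m2, m3, m5}, keep only states in Sat with every successor in Z. Z1 = {m1, m3, m5}; fixed.
Sat(AG (AF (EG ¬recv))) = {m1, m3, m5}

{m1, m3, m5}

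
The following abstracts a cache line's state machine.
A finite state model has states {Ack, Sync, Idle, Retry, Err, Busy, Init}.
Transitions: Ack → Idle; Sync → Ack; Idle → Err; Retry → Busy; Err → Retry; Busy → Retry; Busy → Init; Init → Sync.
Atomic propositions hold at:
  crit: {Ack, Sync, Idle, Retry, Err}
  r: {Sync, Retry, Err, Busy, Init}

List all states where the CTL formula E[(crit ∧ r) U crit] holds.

{Ack, Sync, Idle, Retry, Err}

Sat(crit ∧ r) = {Sync, Retry, Err}
E[(crit ∧ r) U crit]: least fixpoint, start Z0 = Sat(crit) = {Ack, Sync, Idle, Retry, Err}, add states in Sat(crit ∧ r) with some successor in Z. Already a fixed point.
Sat(E[(crit ∧ r) U crit]) = {Ack, Sync, Idle, Retry, Err}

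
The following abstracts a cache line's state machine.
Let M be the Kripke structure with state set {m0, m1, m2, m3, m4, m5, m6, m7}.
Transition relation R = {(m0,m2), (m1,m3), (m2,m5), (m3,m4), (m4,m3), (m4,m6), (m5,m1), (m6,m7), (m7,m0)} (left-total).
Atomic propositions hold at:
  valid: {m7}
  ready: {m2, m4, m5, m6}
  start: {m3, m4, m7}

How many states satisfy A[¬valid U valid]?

2

Sat(¬valid) = {m0, m1, m2, m3, m4, m5, m6}
A[¬valid U valid]: least fixpoint, start Z0 = Sat(valid) = {m7}, add states in Sat(¬valid) with every successor in Z. Z1 = {m6, m7}; fixed.
Sat(A[¬valid U valid]) = {m6, m7}
|Sat(A[¬valid U valid])| = |{m6, m7}| = 2.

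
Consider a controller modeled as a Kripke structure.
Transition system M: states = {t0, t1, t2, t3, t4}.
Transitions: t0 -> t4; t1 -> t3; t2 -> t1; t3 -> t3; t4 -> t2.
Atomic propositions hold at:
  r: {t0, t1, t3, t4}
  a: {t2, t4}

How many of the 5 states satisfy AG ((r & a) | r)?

2

Sat(r & a) = {t4}
Sat((r & a) | r) = {t0, t1, t3, t4}
AG ((r & a) | r): greatest fixpoint, start Z0 = {t0, t1, t3, t4}, keep only states in Sat with every successor in Z. Z1 = {t0, t1, t3}; Z2 = {t1, t3}; fixed.
Sat(AG ((r & a) | r)) = {t1, t3}
|Sat(AG ((r & a) | r))| = |{t1, t3}| = 2.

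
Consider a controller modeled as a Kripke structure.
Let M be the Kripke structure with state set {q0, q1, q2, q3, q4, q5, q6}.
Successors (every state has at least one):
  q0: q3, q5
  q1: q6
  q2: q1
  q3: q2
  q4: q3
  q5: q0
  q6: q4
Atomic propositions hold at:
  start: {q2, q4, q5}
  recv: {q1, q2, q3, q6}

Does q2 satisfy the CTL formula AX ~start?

Yes

Sat(~start) = {q0, q1, q3, q6}
Sat(AX ~start) = {s : every successor in {q0, q1, q3, q6}} = {q1, q2, q4, q5}
q2 ∈ Sat(AX ~start) = {q1, q2, q4, q5}, so the formula holds at q2.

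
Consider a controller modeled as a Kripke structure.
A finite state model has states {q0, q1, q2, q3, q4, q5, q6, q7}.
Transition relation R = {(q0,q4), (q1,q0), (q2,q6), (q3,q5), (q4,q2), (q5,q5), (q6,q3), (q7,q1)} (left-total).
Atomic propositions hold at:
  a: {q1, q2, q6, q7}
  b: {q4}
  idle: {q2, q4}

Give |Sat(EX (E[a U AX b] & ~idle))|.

2

Sat(AX b) = {s : every successor in {q4}} = {q0}
E[a U AX b]: least fixpoint, start Z0 = Sat(AX b) = {q0}, add states in Sat(a) with some successor in Z. Z1 = {q0, q1}; Z2 = {q0, q1, q7}; fixed.
Sat(E[a U AX b]) = {q0, q1, q7}
Sat(~idle) = {q0, q1, q3, q5, q6, q7}
Sat(E[a U AX b] & ~idle) = {q0, q1, q7}
Sat(EX (E[a U AX b] & ~idle)) = {s : some successor in {q0, q1, q7}} = {q1, q7}
|Sat(EX (E[a U AX b] & ~idle))| = |{q1, q7}| = 2.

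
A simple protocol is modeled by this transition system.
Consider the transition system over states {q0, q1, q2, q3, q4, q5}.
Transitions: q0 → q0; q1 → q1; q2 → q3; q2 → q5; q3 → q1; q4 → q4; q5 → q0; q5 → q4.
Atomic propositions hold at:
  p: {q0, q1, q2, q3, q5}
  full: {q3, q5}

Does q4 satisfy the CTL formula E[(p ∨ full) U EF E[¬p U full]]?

No

Sat(p ∨ full) = {q0, q1, q2, q3, q5}
Sat(¬p) = {q4}
E[¬p U full]: least fixpoint, start Z0 = Sat(full) = {q3, q5}, add states in Sat(¬p) with some successor in Z. Already a fixed point.
Sat(E[¬p U full]) = {q3, q5}
EF E[¬p U full]: least fixpoint, start Z0 = {q3, q5}, add states with some successor in Z. Z1 = {q2, q3, q5}; fixed.
Sat(EF E[¬p U full]) = {q2, q3, q5}
E[(p ∨ full) U EF E[¬p U full]]: least fixpoint, start Z0 = Sat(EF E[¬p U full]) = {q2, q3, q5}, add states in Sat(p ∨ full) with some successor in Z. Already a fixed point.
Sat(E[(p ∨ full) U EF E[¬p U full]]) = {q2, q3, q5}
q4 ∉ Sat(E[(p ∨ full) U EF E[¬p U full]]) = {q2, q3, q5}, so the formula does not hold at q4.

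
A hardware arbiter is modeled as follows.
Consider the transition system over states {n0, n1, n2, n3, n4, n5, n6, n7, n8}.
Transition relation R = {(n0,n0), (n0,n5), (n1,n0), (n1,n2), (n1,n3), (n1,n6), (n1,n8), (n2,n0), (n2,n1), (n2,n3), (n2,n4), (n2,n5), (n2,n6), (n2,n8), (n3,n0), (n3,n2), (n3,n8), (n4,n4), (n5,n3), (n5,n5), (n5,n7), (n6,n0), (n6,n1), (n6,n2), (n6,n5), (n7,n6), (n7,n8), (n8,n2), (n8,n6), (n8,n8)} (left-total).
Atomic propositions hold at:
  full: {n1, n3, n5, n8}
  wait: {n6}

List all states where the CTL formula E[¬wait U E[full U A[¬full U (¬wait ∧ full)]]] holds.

Sat(¬wait) = {n0, n1, n2, n3, n4, n5, n7, n8}
Sat(¬full) = {n0, n2, n4, n6, n7}
Sat(¬wait ∧ full) = {n1, n3, n5, n8}
A[¬full U (¬wait ∧ full)]: least fixpoint, start Z0 = Sat((¬wait ∧ full)) = {n1, n3, n5, n8}, add states in Sat(¬full) with every successor in Z. Already a fixed point.
Sat(A[¬full U (¬wait ∧ full)]) = {n1, n3, n5, n8}
E[full U A[¬full U (¬wait ∧ full)]]: least fixpoint, start Z0 = Sat(A[¬full U (¬wait ∧ full)]) = {n1, n3, n5, n8}, add states in Sat(full) with some successor in Z. Already a fixed point.
Sat(E[full U A[¬full U (¬wait ∧ full)]]) = {n1, n3, n5, n8}
E[¬wait U E[full U A[¬full U (¬wait ∧ full)]]]: least fixpoint, start Z0 = Sat(E[full U A[¬full U (¬wait ∧ full)]]) = {n1, n3, n5, n8}, add states in Sat(¬wait) with some successor in Z. Z1 = {n0, n1, n2, n3, n5, n7, n8}; fixed.
Sat(E[¬wait U E[full U A[¬full U (¬wait ∧ full)]]]) = {n0, n1, n2, n3, n5, n7, n8}

{n0, n1, n2, n3, n5, n7, n8}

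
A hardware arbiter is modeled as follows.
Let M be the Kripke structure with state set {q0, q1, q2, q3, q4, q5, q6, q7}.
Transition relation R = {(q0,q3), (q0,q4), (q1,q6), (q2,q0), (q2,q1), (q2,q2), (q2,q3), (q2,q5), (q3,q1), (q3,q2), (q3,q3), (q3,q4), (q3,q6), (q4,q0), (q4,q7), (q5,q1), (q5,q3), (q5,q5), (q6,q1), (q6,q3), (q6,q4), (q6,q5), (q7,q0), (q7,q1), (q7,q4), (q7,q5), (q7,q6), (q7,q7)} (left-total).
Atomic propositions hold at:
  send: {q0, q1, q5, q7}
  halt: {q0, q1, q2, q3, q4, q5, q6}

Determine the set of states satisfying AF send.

AF send: least fixpoint, start Z0 = {q0, q1, q5, q7}, add states with every successor in Z. Z1 = {q0, q1, q4, q5, q7}; fixed.
Sat(AF send) = {q0, q1, q4, q5, q7}

{q0, q1, q4, q5, q7}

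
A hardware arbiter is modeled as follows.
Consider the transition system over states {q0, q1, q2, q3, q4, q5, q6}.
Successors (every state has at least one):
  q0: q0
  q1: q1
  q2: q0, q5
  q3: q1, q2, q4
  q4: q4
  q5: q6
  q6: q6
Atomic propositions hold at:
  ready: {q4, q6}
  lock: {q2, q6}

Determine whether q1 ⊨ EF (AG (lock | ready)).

No

Sat(lock | ready) = {q2, q4, q6}
AG (lock | ready): greatest fixpoint, start Z0 = {q2, q4, q6}, keep only states in Sat with every successor in Z. Z1 = {q4, q6}; fixed.
Sat(AG (lock | ready)) = {q4, q6}
EF (AG (lock | ready)): least fixpoint, start Z0 = {q4, q6}, add states with some successor in Z. Z1 = {q3, q4, q5, q6}; Z2 = {q2, q3, q4, q5, q6}; fixed.
Sat(EF (AG (lock | ready))) = {q2, q3, q4, q5, q6}
q1 ∉ Sat(EF (AG (lock | ready))) = {q2, q3, q4, q5, q6}, so the formula does not hold at q1.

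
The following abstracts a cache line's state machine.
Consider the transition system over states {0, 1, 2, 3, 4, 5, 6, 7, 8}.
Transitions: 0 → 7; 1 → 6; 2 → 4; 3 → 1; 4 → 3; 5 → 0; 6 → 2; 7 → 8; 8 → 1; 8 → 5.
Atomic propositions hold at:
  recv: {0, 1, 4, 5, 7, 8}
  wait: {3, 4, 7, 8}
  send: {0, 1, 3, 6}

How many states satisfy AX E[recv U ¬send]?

Sat(¬send) = {2, 4, 5, 7, 8}
E[recv U ¬send]: least fixpoint, start Z0 = Sat(¬send) = {2, 4, 5, 7, 8}, add states in Sat(recv) with some successor in Z. Z1 = {0, 2, 4, 5, 7, 8}; fixed.
Sat(E[recv U ¬send]) = {0, 2, 4, 5, 7, 8}
Sat(AX E[recv U ¬send]) = {s : every successor in {0, 2, 4, 5, 7, 8}} = {0, 2, 5, 6, 7}
|Sat(AX E[recv U ¬send])| = |{0, 2, 5, 6, 7}| = 5.

5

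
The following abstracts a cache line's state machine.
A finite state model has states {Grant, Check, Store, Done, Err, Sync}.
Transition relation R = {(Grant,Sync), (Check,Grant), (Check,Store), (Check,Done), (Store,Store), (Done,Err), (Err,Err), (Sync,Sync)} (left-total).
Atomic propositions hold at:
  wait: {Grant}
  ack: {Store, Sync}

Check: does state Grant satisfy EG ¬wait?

Sat(¬wait) = {Check, Store, Done, Err, Sync}
EG ¬wait: greatest fixpoint, start Z0 = {Check, Store, Done, Err, Sync}, keep only states in Sat with some successor in Z. Already a fixed point.
Sat(EG ¬wait) = {Check, Store, Done, Err, Sync}
Grant ∉ Sat(EG ¬wait) = {Check, Store, Done, Err, Sync}, so the formula does not hold at Grant.

No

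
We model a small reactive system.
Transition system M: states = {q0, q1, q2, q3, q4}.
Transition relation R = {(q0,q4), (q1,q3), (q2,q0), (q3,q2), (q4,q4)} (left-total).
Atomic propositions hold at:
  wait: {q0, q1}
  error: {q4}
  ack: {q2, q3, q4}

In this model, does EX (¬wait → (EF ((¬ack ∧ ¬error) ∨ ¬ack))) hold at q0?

Sat(¬wait) = {q2, q3, q4}
Sat(¬ack) = {q0, q1}
Sat(¬error) = {q0, q1, q2, q3}
Sat(¬ack ∧ ¬error) = {q0, q1}
Sat((¬ack ∧ ¬error) ∨ ¬ack) = {q0, q1}
EF ((¬ack ∧ ¬error) ∨ ¬ack): least fixpoint, start Z0 = {q0, q1}, add states with some successor in Z. Z1 = {q0, q1, q2}; Z2 = {q0, q1, q2, q3}; fixed.
Sat(EF ((¬ack ∧ ¬error) ∨ ¬ack)) = {q0, q1, q2, q3}
Sat(¬wait → (EF ((¬ack ∧ ¬error) ∨ ¬ack))) = {q0, q1, q2, q3}
Sat(EX (¬wait → (EF ((¬ack ∧ ¬error) ∨ ¬ack)))) = {s : some successor in {q0, q1, q2, q3}} = {q1, q2, q3}
q0 ∉ Sat(EX (¬wait → (EF ((¬ack ∧ ¬error) ∨ ¬ack)))) = {q1, q2, q3}, so the formula does not hold at q0.

No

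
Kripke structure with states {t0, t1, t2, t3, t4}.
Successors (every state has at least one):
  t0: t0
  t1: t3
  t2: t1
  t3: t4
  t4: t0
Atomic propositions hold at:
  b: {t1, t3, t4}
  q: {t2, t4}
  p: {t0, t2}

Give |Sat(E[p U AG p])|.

AG p: greatest fixpoint, start Z0 = {t0, t2}, keep only states in Sat with every successor in Z. Z1 = {t0}; fixed.
Sat(AG p) = {t0}
E[p U AG p]: least fixpoint, start Z0 = Sat(AG p) = {t0}, add states in Sat(p) with some successor in Z. Already a fixed point.
Sat(E[p U AG p]) = {t0}
|Sat(E[p U AG p])| = |{t0}| = 1.

1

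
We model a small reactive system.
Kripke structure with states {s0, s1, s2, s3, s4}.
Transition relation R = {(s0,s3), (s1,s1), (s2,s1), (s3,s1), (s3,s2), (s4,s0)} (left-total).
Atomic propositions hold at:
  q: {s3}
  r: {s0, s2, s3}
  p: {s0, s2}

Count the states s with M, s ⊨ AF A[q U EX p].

3

Sat(EX p) = {s : some successor in {s0, s2}} = {s3, s4}
A[q U EX p]: least fixpoint, start Z0 = Sat(EX p) = {s3, s4}, add states in Sat(q) with every successor in Z. Already a fixed point.
Sat(A[q U EX p]) = {s3, s4}
AF A[q U EX p]: least fixpoint, start Z0 = {s3, s4}, add states with every successor in Z. Z1 = {s0, s3, s4}; fixed.
Sat(AF A[q U EX p]) = {s0, s3, s4}
|Sat(AF A[q U EX p])| = |{s0, s3, s4}| = 3.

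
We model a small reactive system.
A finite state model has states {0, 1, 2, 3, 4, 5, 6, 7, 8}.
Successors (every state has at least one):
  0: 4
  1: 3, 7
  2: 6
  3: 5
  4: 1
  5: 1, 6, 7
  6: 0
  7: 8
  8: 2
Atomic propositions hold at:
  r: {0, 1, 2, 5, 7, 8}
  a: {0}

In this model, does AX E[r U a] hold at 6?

E[r U a]: least fixpoint, start Z0 = Sat(a) = {0}, add states in Sat(r) with some successor in Z. Already a fixed point.
Sat(E[r U a]) = {0}
Sat(AX E[r U a]) = {s : every successor in {0}} = {6}
6 ∈ Sat(AX E[r U a]) = {6}, so the formula holds at 6.

Yes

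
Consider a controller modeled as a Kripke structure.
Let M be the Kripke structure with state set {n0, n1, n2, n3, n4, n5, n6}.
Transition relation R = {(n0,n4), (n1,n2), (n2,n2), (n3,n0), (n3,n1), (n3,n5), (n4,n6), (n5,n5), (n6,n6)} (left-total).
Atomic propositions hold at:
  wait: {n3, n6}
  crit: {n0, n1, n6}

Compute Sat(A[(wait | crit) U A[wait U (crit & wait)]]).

Sat(wait | crit) = {n0, n1, n3, n6}
Sat(crit & wait) = {n6}
A[wait U (crit & wait)]: least fixpoint, start Z0 = Sat((crit & wait)) = {n6}, add states in Sat(wait) with every successor in Z. Already a fixed point.
Sat(A[wait U (crit & wait)]) = {n6}
A[(wait | crit) U A[wait U (crit & wait)]]: least fixpoint, start Z0 = Sat(A[wait U (crit & wait)]) = {n6}, add states in Sat(wait | crit) with every successor in Z. Already a fixed point.
Sat(A[(wait | crit) U A[wait U (crit & wait)]]) = {n6}

{n6}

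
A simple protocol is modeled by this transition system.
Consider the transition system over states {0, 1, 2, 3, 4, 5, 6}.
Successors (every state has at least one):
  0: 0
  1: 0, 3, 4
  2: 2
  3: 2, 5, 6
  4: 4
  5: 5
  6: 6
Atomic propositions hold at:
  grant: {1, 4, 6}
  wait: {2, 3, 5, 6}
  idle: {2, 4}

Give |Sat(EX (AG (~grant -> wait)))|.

Sat(~grant) = {0, 2, 3, 5}
Sat(~grant -> wait) = {1, 2, 3, 4, 5, 6}
AG (~grant -> wait): greatest fixpoint, start Z0 = {1, 2, 3, 4, 5, 6}, keep only states in Sat with every successor in Z. Z1 = {2, 3, 4, 5, 6}; fixed.
Sat(AG (~grant -> wait)) = {2, 3, 4, 5, 6}
Sat(EX (AG (~grant -> wait))) = {s : some successor in {2, 3, 4, 5, 6}} = {1, 2, 3, 4, 5, 6}
|Sat(EX (AG (~grant -> wait)))| = |{1, 2, 3, 4, 5, 6}| = 6.

6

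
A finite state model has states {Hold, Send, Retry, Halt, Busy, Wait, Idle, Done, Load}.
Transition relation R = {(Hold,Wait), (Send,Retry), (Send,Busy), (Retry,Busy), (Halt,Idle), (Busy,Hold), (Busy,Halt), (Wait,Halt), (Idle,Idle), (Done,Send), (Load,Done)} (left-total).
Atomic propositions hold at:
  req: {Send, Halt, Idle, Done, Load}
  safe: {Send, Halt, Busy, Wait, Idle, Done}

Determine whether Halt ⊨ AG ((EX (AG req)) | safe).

Yes

AG req: greatest fixpoint, start Z0 = {Send, Halt, Idle, Done, Load}, keep only states in Sat with every successor in Z. Z1 = {Halt, Idle, Done, Load}; Z2 = {Halt, Idle, Load}; Z3 = {Halt, Idle}; fixed.
Sat(AG req) = {Halt, Idle}
Sat(EX (AG req)) = {s : some successor in {Halt, Idle}} = {Halt, Busy, Wait, Idle}
Sat((EX (AG req)) | safe) = {Send, Halt, Busy, Wait, Idle, Done}
AG ((EX (AG req)) | safe): greatest fixpoint, start Z0 = {Send, Halt, Busy, Wait, Idle, Done}, keep only states in Sat with every successor in Z. Z1 = {Halt, Wait, Idle, Done}; Z2 = {Halt, Wait, Idle}; fixed.
Sat(AG ((EX (AG req)) | safe)) = {Halt, Wait, Idle}
Halt ∈ Sat(AG ((EX (AG req)) | safe)) = {Halt, Wait, Idle}, so the formula holds at Halt.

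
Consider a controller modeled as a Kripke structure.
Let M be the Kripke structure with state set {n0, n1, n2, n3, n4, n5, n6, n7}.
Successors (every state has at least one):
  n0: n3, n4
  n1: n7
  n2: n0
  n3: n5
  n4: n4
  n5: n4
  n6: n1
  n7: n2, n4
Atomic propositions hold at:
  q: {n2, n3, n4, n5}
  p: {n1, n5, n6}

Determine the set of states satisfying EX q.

{n0, n3, n4, n5, n7}

Sat(EX q) = {s : some successor in {n2, n3, n4, n5}} = {n0, n3, n4, n5, n7}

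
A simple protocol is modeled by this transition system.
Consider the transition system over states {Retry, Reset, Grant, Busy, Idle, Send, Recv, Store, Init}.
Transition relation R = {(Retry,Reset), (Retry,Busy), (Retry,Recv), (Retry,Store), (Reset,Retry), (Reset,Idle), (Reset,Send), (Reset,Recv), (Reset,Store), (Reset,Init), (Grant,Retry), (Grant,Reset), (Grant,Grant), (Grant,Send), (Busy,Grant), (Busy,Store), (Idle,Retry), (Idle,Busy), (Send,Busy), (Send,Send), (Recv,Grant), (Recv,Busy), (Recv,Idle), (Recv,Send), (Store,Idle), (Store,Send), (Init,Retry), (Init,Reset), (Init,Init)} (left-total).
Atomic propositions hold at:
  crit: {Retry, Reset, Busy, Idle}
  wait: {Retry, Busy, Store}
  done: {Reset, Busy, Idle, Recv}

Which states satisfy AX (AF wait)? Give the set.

{Idle}

AF wait: least fixpoint, start Z0 = {Retry, Busy, Store}, add states with every successor in Z. Z1 = {Retry, Busy, Idle, Store}; fixed.
Sat(AF wait) = {Retry, Busy, Idle, Store}
Sat(AX (AF wait)) = {s : every successor in {Retry, Busy, Idle, Store}} = {Idle}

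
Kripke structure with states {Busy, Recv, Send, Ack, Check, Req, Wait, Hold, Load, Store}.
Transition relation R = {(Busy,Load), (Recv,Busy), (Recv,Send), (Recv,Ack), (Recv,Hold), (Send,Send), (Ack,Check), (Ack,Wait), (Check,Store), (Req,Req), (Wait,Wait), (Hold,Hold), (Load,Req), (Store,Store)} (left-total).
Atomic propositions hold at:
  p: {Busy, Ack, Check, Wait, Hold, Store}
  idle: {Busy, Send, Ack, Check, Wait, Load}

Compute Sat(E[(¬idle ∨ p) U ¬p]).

Sat(¬idle) = {Recv, Req, Hold, Store}
Sat(¬idle ∨ p) = {Busy, Recv, Ack, Check, Req, Wait, Hold, Store}
Sat(¬p) = {Recv, Send, Req, Load}
E[(¬idle ∨ p) U ¬p]: least fixpoint, start Z0 = Sat(¬p) = {Recv, Send, Req, Load}, add states in Sat(¬idle ∨ p) with some successor in Z. Z1 = {Busy, Recv, Send, Req, Load}; fixed.
Sat(E[(¬idle ∨ p) U ¬p]) = {Busy, Recv, Send, Req, Load}

{Busy, Recv, Send, Req, Load}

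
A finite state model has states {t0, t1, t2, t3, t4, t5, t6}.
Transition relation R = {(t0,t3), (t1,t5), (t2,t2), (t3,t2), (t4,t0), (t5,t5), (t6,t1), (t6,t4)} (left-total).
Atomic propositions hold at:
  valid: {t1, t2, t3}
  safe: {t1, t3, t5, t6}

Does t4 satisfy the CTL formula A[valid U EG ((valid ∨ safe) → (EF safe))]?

No

Sat(valid ∨ safe) = {t1, t2, t3, t5, t6}
EF safe: least fixpoint, start Z0 = {t1, t3, t5, t6}, add states with some successor in Z. Z1 = {t0, t1, t3, t5, t6}; Z2 = {t0, t1, t3, t4, t5, t6}; fixed.
Sat(EF safe) = {t0, t1, t3, t4, t5, t6}
Sat((valid ∨ safe) → (EF safe)) = {t0, t1, t3, t4, t5, t6}
EG ((valid ∨ safe) → (EF safe)): greatest fixpoint, start Z0 = {t0, t1, t3, t4, t5, t6}, keep only states in Sat with some successor in Z. Z1 = {t0, t1, t4, t5, t6}; Z2 = {t1, t4, t5, t6}; Z3 = {t1, t5, t6}; fixed.
Sat(EG ((valid ∨ safe) → (EF safe))) = {t1, t5, t6}
A[valid U EG ((valid ∨ safe) → (EF safe))]: least fixpoint, start Z0 = Sat(EG ((valid ∨ safe) → (EF safe))) = {t1, t5, t6}, add states in Sat(valid) with every successor in Z. Already a fixed point.
Sat(A[valid U EG ((valid ∨ safe) → (EF safe))]) = {t1, t5, t6}
t4 ∉ Sat(A[valid U EG ((valid ∨ safe) → (EF safe))]) = {t1, t5, t6}, so the formula does not hold at t4.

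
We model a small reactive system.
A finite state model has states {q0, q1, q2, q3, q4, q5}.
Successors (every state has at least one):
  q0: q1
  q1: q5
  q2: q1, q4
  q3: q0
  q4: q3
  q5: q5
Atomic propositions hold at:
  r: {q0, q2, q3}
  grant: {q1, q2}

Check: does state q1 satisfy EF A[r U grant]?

A[r U grant]: least fixpoint, start Z0 = Sat(grant) = {q1, q2}, add states in Sat(r) with every successor in Z. Z1 = {q0, q1, q2}; Z2 = {q0, q1, q2, q3}; fixed.
Sat(A[r U grant]) = {q0, q1, q2, q3}
EF A[r U grant]: least fixpoint, start Z0 = {q0, q1, q2, q3}, add states with some successor in Z. Z1 = {q0, q1, q2, q3, q4}; fixed.
Sat(EF A[r U grant]) = {q0, q1, q2, q3, q4}
q1 ∈ Sat(EF A[r U grant]) = {q0, q1, q2, q3, q4}, so the formula holds at q1.

Yes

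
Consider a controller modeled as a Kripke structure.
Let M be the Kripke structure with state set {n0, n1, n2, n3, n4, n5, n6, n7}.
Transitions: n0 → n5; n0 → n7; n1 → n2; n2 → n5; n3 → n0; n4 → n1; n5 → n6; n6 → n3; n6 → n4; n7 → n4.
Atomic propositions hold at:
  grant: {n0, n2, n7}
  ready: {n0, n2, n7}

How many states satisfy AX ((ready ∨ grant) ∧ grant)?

Sat(ready ∨ grant) = {n0, n2, n7}
Sat((ready ∨ grant) ∧ grant) = {n0, n2, n7}
Sat(AX ((ready ∨ grant) ∧ grant)) = {s : every successor in {n0, n2, n7}} = {n1, n3}
|Sat(AX ((ready ∨ grant) ∧ grant))| = |{n1, n3}| = 2.

2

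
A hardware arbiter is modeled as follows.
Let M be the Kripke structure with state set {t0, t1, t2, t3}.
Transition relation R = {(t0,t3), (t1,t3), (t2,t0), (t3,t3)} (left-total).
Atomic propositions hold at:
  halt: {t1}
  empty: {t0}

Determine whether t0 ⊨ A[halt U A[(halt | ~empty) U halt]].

No

Sat(~empty) = {t1, t2, t3}
Sat(halt | ~empty) = {t1, t2, t3}
A[(halt | ~empty) U halt]: least fixpoint, start Z0 = Sat(halt) = {t1}, add states in Sat(halt | ~empty) with every successor in Z. Already a fixed point.
Sat(A[(halt | ~empty) U halt]) = {t1}
A[halt U A[(halt | ~empty) U halt]]: least fixpoint, start Z0 = Sat(A[(halt | ~empty) U halt]) = {t1}, add states in Sat(halt) with every successor in Z. Already a fixed point.
Sat(A[halt U A[(halt | ~empty) U halt]]) = {t1}
t0 ∉ Sat(A[halt U A[(halt | ~empty) U halt]]) = {t1}, so the formula does not hold at t0.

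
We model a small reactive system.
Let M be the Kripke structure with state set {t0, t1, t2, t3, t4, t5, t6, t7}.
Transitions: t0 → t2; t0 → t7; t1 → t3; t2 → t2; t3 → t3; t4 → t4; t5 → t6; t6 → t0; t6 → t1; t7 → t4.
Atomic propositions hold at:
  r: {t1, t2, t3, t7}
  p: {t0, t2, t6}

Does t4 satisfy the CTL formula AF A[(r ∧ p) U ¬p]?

Yes

Sat(r ∧ p) = {t2}
Sat(¬p) = {t1, t3, t4, t5, t7}
A[(r ∧ p) U ¬p]: least fixpoint, start Z0 = Sat(¬p) = {t1, t3, t4, t5, t7}, add states in Sat(r ∧ p) with every successor in Z. Already a fixed point.
Sat(A[(r ∧ p) U ¬p]) = {t1, t3, t4, t5, t7}
AF A[(r ∧ p) U ¬p]: least fixpoint, start Z0 = {t1, t3, t4, t5, t7}, add states with every successor in Z. Already a fixed point.
Sat(AF A[(r ∧ p) U ¬p]) = {t1, t3, t4, t5, t7}
t4 ∈ Sat(AF A[(r ∧ p) U ¬p]) = {t1, t3, t4, t5, t7}, so the formula holds at t4.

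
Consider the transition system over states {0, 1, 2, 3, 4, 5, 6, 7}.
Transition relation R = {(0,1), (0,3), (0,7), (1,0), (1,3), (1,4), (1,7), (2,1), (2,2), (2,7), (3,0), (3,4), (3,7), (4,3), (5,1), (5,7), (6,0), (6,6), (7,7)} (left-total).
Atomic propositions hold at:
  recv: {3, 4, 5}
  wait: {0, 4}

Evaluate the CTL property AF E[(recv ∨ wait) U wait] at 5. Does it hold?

Sat(recv ∨ wait) = {0, 3, 4, 5}
E[(recv ∨ wait) U wait]: least fixpoint, start Z0 = Sat(wait) = {0, 4}, add states in Sat(recv ∨ wait) with some successor in Z. Z1 = {0, 3, 4}; fixed.
Sat(E[(recv ∨ wait) U wait]) = {0, 3, 4}
AF E[(recv ∨ wait) U wait]: least fixpoint, start Z0 = {0, 3, 4}, add states with every successor in Z. Already a fixed point.
Sat(AF E[(recv ∨ wait) U wait]) = {0, 3, 4}
5 ∉ Sat(AF E[(recv ∨ wait) U wait]) = {0, 3, 4}, so the formula does not hold at 5.

No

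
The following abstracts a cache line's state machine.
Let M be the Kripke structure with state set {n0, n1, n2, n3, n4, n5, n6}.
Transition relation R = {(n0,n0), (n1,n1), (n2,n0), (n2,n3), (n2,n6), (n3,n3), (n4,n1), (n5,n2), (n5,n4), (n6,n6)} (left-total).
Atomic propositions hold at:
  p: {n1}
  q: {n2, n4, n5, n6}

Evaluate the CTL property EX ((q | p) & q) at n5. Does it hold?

Sat(q | p) = {n1, n2, n4, n5, n6}
Sat((q | p) & q) = {n2, n4, n5, n6}
Sat(EX ((q | p) & q)) = {s : some successor in {n2, n4, n5, n6}} = {n2, n5, n6}
n5 ∈ Sat(EX ((q | p) & q)) = {n2, n5, n6}, so the formula holds at n5.

Yes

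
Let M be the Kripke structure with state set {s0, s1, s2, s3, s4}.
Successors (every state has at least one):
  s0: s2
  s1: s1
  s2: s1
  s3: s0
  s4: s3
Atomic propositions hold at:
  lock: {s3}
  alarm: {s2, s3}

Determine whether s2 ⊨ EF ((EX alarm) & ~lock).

No

Sat(EX alarm) = {s : some successor in {s2, s3}} = {s0, s4}
Sat(~lock) = {s0, s1, s2, s4}
Sat((EX alarm) & ~lock) = {s0, s4}
EF ((EX alarm) & ~lock): least fixpoint, start Z0 = {s0, s4}, add states with some successor in Z. Z1 = {s0, s3, s4}; fixed.
Sat(EF ((EX alarm) & ~lock)) = {s0, s3, s4}
s2 ∉ Sat(EF ((EX alarm) & ~lock)) = {s0, s3, s4}, so the formula does not hold at s2.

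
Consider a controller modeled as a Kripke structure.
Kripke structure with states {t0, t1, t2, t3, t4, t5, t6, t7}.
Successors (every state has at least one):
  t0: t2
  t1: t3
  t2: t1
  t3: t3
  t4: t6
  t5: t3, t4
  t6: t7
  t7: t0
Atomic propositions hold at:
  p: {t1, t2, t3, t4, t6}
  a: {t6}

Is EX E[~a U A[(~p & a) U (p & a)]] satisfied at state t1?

Sat(~a) = {t0, t1, t2, t3, t4, t5, t7}
Sat(~p) = {t0, t5, t7}
Sat(~p & a) = ∅
Sat(p & a) = {t6}
A[(~p & a) U (p & a)]: least fixpoint, start Z0 = Sat((p & a)) = {t6}, add states in Sat(~p & a) with every successor in Z. Already a fixed point.
Sat(A[(~p & a) U (p & a)]) = {t6}
E[~a U A[(~p & a) U (p & a)]]: least fixpoint, start Z0 = Sat(A[(~p & a) U (p & a)]) = {t6}, add states in Sat(~a) with some successor in Z. Z1 = {t4, t6}; Z2 = {t4, t5, t6}; fixed.
Sat(E[~a U A[(~p & a) U (p & a)]]) = {t4, t5, t6}
Sat(EX E[~a U A[(~p & a) U (p & a)]]) = {s : some successor in {t4, t5, t6}} = {t4, t5}
t1 ∉ Sat(EX E[~a U A[(~p & a) U (p & a)]]) = {t4, t5}, so the formula does not hold at t1.

No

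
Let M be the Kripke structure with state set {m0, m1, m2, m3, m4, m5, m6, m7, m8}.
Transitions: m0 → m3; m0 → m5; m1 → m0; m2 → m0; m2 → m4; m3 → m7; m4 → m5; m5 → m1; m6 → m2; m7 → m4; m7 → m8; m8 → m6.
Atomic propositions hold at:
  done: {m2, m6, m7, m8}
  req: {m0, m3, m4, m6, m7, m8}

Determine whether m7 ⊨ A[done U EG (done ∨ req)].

Yes

Sat(done ∨ req) = {m0, m2, m3, m4, m6, m7, m8}
EG (done ∨ req): greatest fixpoint, start Z0 = {m0, m2, m3, m4, m6, m7, m8}, keep only states in Sat with some successor in Z. Z1 = {m0, m2, m3, m6, m7, m8}; fixed.
Sat(EG (done ∨ req)) = {m0, m2, m3, m6, m7, m8}
A[done U EG (done ∨ req)]: least fixpoint, start Z0 = Sat(EG (done ∨ req)) = {m0, m2, m3, m6, m7, m8}, add states in Sat(done) with every successor in Z. Already a fixed point.
Sat(A[done U EG (done ∨ req)]) = {m0, m2, m3, m6, m7, m8}
m7 ∈ Sat(A[done U EG (done ∨ req)]) = {m0, m2, m3, m6, m7, m8}, so the formula holds at m7.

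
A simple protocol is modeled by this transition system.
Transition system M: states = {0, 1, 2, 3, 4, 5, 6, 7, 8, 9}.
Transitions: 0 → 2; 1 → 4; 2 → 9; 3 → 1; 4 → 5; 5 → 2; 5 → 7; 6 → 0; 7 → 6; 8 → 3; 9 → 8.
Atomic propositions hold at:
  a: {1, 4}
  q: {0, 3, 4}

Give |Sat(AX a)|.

Sat(AX a) = {s : every successor in {1, 4}} = {1, 3}
|Sat(AX a)| = |{1, 3}| = 2.

2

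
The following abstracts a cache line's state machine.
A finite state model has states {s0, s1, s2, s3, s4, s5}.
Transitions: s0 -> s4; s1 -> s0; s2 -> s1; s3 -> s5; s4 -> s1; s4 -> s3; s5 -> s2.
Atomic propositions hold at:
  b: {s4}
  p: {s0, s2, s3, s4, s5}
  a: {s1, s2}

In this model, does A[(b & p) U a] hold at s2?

Sat(b & p) = {s4}
A[(b & p) U a]: least fixpoint, start Z0 = Sat(a) = {s1, s2}, add states in Sat(b & p) with every successor in Z. Already a fixed point.
Sat(A[(b & p) U a]) = {s1, s2}
s2 ∈ Sat(A[(b & p) U a]) = {s1, s2}, so the formula holds at s2.

Yes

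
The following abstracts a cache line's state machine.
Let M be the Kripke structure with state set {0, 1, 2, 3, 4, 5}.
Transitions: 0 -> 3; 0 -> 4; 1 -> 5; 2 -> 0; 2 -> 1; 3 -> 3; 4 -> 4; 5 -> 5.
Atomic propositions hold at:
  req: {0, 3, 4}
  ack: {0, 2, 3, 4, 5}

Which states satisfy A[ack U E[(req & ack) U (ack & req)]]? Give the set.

{0, 3, 4}

Sat(req & ack) = {0, 3, 4}
Sat(ack & req) = {0, 3, 4}
E[(req & ack) U (ack & req)]: least fixpoint, start Z0 = Sat((ack & req)) = {0, 3, 4}, add states in Sat(req & ack) with some successor in Z. Already a fixed point.
Sat(E[(req & ack) U (ack & req)]) = {0, 3, 4}
A[ack U E[(req & ack) U (ack & req)]]: least fixpoint, start Z0 = Sat(E[(req & ack) U (ack & req)]) = {0, 3, 4}, add states in Sat(ack) with every successor in Z. Already a fixed point.
Sat(A[ack U E[(req & ack) U (ack & req)]]) = {0, 3, 4}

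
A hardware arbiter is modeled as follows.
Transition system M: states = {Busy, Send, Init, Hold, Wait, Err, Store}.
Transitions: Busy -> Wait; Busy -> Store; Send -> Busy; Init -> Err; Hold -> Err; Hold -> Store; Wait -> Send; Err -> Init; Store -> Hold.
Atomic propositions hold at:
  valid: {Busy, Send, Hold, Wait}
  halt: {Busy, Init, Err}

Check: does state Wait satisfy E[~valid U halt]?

Sat(~valid) = {Init, Err, Store}
E[~valid U halt]: least fixpoint, start Z0 = Sat(halt) = {Busy, Init, Err}, add states in Sat(~valid) with some successor in Z. Already a fixed point.
Sat(E[~valid U halt]) = {Busy, Init, Err}
Wait ∉ Sat(E[~valid U halt]) = {Busy, Init, Err}, so the formula does not hold at Wait.

No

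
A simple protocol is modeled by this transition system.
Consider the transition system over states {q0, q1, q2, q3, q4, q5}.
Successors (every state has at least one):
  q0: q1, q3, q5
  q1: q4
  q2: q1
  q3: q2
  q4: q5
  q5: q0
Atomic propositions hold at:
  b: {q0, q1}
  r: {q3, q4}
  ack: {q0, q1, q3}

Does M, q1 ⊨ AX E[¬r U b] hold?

Sat(¬r) = {q0, q1, q2, q5}
E[¬r U b]: least fixpoint, start Z0 = Sat(b) = {q0, q1}, add states in Sat(¬r) with some successor in Z. Z1 = {q0, q1, q2, q5}; fixed.
Sat(E[¬r U b]) = {q0, q1, q2, q5}
Sat(AX E[¬r U b]) = {s : every successor in {q0, q1, q2, q5}} = {q2, q3, q4, q5}
q1 ∉ Sat(AX E[¬r U b]) = {q2, q3, q4, q5}, so the formula does not hold at q1.

No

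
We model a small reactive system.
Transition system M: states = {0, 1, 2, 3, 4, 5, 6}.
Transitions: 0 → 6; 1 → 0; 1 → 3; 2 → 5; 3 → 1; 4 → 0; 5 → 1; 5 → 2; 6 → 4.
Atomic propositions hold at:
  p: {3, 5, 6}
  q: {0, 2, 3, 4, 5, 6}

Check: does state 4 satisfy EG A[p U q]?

Yes

A[p U q]: least fixpoint, start Z0 = Sat(q) = {0, 2, 3, 4, 5, 6}, add states in Sat(p) with every successor in Z. Already a fixed point.
Sat(A[p U q]) = {0, 2, 3, 4, 5, 6}
EG A[p U q]: greatest fixpoint, start Z0 = {0, 2, 3, 4, 5, 6}, keep only states in Sat with some successor in Z. Z1 = {0, 2, 4, 5, 6}; fixed.
Sat(EG A[p U q]) = {0, 2, 4, 5, 6}
4 ∈ Sat(EG A[p U q]) = {0, 2, 4, 5, 6}, so the formula holds at 4.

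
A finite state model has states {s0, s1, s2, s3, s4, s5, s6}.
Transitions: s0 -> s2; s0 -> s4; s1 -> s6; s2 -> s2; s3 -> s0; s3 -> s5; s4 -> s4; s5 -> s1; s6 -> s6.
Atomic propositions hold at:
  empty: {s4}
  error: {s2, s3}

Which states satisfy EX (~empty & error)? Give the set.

{s0, s2}

Sat(~empty) = {s0, s1, s2, s3, s5, s6}
Sat(~empty & error) = {s2, s3}
Sat(EX (~empty & error)) = {s : some successor in {s2, s3}} = {s0, s2}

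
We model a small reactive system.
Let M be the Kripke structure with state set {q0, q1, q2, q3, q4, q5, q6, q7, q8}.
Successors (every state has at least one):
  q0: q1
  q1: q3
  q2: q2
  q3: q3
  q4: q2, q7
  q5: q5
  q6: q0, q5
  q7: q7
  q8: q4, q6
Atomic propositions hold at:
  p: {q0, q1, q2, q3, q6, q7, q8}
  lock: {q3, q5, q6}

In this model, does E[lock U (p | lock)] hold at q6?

Yes

Sat(p | lock) = {q0, q1, q2, q3, q5, q6, q7, q8}
E[lock U (p | lock)]: least fixpoint, start Z0 = Sat((p | lock)) = {q0, q1, q2, q3, q5, q6, q7, q8}, add states in Sat(lock) with some successor in Z. Already a fixed point.
Sat(E[lock U (p | lock)]) = {q0, q1, q2, q3, q5, q6, q7, q8}
q6 ∈ Sat(E[lock U (p | lock)]) = {q0, q1, q2, q3, q5, q6, q7, q8}, so the formula holds at q6.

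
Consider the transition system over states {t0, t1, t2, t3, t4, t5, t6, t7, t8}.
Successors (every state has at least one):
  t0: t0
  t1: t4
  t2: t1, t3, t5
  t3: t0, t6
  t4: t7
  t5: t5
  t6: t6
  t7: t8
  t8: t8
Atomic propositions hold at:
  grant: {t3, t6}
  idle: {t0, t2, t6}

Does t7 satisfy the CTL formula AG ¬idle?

Sat(¬idle) = {t1, t3, t4, t5, t7, t8}
AG ¬idle: greatest fixpoint, start Z0 = {t1, t3, t4, t5, t7, t8}, keep only states in Sat with every successor in Z. Z1 = {t1, t4, t5, t7, t8}; fixed.
Sat(AG ¬idle) = {t1, t4, t5, t7, t8}
t7 ∈ Sat(AG ¬idle) = {t1, t4, t5, t7, t8}, so the formula holds at t7.

Yes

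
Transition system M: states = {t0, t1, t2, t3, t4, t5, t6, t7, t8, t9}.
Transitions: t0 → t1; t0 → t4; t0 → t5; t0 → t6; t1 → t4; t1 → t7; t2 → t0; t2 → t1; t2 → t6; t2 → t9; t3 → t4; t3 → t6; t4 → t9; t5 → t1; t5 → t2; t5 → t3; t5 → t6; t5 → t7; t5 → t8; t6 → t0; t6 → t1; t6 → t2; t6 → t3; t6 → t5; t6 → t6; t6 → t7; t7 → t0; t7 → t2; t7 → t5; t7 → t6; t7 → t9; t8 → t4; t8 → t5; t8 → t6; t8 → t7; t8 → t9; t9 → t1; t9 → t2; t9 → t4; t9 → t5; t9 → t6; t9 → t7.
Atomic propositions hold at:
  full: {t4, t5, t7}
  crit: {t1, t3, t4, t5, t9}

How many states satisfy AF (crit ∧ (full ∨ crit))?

Sat(full ∨ crit) = {t1, t3, t4, t5, t7, t9}
Sat(crit ∧ (full ∨ crit)) = {t1, t3, t4, t5, t9}
AF (crit ∧ (full ∨ crit)): least fixpoint, start Z0 = {t1, t3, t4, t5, t9}, add states with every successor in Z. Already a fixed point.
Sat(AF (crit ∧ (full ∨ crit))) = {t1, t3, t4, t5, t9}
|Sat(AF (crit ∧ (full ∨ crit)))| = |{t1, t3, t4, t5, t9}| = 5.

5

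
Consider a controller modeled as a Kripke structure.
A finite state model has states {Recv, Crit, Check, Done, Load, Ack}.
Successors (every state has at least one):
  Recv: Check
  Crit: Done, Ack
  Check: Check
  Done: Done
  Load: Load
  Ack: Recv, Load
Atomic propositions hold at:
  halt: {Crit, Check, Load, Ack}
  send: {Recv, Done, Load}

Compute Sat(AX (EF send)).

EF send: least fixpoint, start Z0 = {Recv, Done, Load}, add states with some successor in Z. Z1 = {Recv, Crit, Done, Load, Ack}; fixed.
Sat(EF send) = {Recv, Crit, Done, Load, Ack}
Sat(AX (EF send)) = {s : every successor in {Recv, Crit, Done, Load, Ack}} = {Crit, Done, Load, Ack}

{Crit, Done, Load, Ack}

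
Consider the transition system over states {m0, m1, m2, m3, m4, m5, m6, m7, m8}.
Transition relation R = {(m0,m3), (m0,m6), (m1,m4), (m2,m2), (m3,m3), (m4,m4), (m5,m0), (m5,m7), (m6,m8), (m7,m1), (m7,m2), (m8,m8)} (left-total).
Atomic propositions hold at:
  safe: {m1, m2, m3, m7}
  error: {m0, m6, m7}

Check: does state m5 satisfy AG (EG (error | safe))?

No

Sat(error | safe) = {m0, m1, m2, m3, m6, m7}
EG (error | safe): greatest fixpoint, start Z0 = {m0, m1, m2, m3, m6, m7}, keep only states in Sat with some successor in Z. Z1 = {m0, m2, m3, m7}; fixed.
Sat(EG (error | safe)) = {m0, m2, m3, m7}
AG (EG (error | safe)): greatest fixpoint, start Z0 = {m0, m2, m3, m7}, keep only states in Sat with every successor in Z. Z1 = {m2, m3}; fixed.
Sat(AG (EG (error | safe))) = {m2, m3}
m5 ∉ Sat(AG (EG (error | safe))) = {m2, m3}, so the formula does not hold at m5.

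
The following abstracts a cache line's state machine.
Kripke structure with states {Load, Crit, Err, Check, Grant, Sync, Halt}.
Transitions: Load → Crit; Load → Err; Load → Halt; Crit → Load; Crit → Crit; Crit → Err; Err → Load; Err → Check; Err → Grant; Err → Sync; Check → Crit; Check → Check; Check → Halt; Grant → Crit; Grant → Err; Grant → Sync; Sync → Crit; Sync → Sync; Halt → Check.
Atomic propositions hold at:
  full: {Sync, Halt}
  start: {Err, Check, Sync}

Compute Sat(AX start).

{Halt}

Sat(AX start) = {s : every successor in {Err, Check, Sync}} = {Halt}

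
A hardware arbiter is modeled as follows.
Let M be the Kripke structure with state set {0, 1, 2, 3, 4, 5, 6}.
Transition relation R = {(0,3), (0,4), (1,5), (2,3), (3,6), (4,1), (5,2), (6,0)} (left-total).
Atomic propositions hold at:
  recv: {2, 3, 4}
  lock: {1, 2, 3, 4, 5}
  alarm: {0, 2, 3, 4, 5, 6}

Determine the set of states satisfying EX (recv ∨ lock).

{0, 1, 2, 4, 5}

Sat(recv ∨ lock) = {1, 2, 3, 4, 5}
Sat(EX (recv ∨ lock)) = {s : some successor in {1, 2, 3, 4, 5}} = {0, 1, 2, 4, 5}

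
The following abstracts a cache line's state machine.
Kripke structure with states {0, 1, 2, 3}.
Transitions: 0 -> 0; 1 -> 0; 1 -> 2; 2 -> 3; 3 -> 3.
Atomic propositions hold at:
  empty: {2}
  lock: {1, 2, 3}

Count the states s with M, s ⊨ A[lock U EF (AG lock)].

3

AG lock: greatest fixpoint, start Z0 = {1, 2, 3}, keep only states in Sat with every successor in Z. Z1 = {2, 3}; fixed.
Sat(AG lock) = {2, 3}
EF (AG lock): least fixpoint, start Z0 = {2, 3}, add states with some successor in Z. Z1 = {1, 2, 3}; fixed.
Sat(EF (AG lock)) = {1, 2, 3}
A[lock U EF (AG lock)]: least fixpoint, start Z0 = Sat(EF (AG lock)) = {1, 2, 3}, add states in Sat(lock) with every successor in Z. Already a fixed point.
Sat(A[lock U EF (AG lock)]) = {1, 2, 3}
|Sat(A[lock U EF (AG lock)])| = |{1, 2, 3}| = 3.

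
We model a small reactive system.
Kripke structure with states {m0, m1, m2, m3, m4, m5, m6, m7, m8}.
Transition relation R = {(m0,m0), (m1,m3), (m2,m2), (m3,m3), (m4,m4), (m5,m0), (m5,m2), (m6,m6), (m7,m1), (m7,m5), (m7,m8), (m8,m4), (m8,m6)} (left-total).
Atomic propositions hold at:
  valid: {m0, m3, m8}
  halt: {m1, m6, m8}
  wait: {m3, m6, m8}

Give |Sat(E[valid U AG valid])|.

2

AG valid: greatest fixpoint, start Z0 = {m0, m3, m8}, keep only states in Sat with every successor in Z. Z1 = {m0, m3}; fixed.
Sat(AG valid) = {m0, m3}
E[valid U AG valid]: least fixpoint, start Z0 = Sat(AG valid) = {m0, m3}, add states in Sat(valid) with some successor in Z. Already a fixed point.
Sat(E[valid U AG valid]) = {m0, m3}
|Sat(E[valid U AG valid])| = |{m0, m3}| = 2.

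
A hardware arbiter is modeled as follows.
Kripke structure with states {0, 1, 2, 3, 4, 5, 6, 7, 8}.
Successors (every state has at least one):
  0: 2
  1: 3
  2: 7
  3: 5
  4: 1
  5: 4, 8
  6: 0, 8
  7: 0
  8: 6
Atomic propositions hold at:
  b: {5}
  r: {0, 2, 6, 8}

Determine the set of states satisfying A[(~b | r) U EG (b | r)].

{1, 3, 4, 5, 6, 8}

Sat(~b) = {0, 1, 2, 3, 4, 6, 7, 8}
Sat(~b | r) = {0, 1, 2, 3, 4, 6, 7, 8}
Sat(b | r) = {0, 2, 5, 6, 8}
EG (b | r): greatest fixpoint, start Z0 = {0, 2, 5, 6, 8}, keep only states in Sat with some successor in Z. Z1 = {0, 5, 6, 8}; Z2 = {5, 6, 8}; fixed.
Sat(EG (b | r)) = {5, 6, 8}
A[(~b | r) U EG (b | r)]: least fixpoint, start Z0 = Sat(EG (b | r)) = {5, 6, 8}, add states in Sat(~b | r) with every successor in Z. Z1 = {3, 5, 6, 8}; Z2 = {1, 3, 5, 6, 8}; Z3 = {1, 3, 4, 5, 6, 8}; fixed.
Sat(A[(~b | r) U EG (b | r)]) = {1, 3, 4, 5, 6, 8}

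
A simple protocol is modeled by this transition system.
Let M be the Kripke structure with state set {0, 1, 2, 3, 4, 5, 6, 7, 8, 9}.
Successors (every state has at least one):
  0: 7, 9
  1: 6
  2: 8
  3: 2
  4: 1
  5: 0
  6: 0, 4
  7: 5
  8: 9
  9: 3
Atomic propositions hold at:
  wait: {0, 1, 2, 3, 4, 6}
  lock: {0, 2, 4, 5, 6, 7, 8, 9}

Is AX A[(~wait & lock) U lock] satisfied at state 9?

Sat(~wait) = {5, 7, 8, 9}
Sat(~wait & lock) = {5, 7, 8, 9}
A[(~wait & lock) U lock]: least fixpoint, start Z0 = Sat(lock) = {0, 2, 4, 5, 6, 7, 8, 9}, add states in Sat(~wait & lock) with every successor in Z. Already a fixed point.
Sat(A[(~wait & lock) U lock]) = {0, 2, 4, 5, 6, 7, 8, 9}
Sat(AX A[(~wait & lock) U lock]) = {s : every successor in {0, 2, 4, 5, 6, 7, 8, 9}} = {0, 1, 2, 3, 5, 6, 7, 8}
9 ∉ Sat(AX A[(~wait & lock) U lock]) = {0, 1, 2, 3, 5, 6, 7, 8}, so the formula does not hold at 9.

No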